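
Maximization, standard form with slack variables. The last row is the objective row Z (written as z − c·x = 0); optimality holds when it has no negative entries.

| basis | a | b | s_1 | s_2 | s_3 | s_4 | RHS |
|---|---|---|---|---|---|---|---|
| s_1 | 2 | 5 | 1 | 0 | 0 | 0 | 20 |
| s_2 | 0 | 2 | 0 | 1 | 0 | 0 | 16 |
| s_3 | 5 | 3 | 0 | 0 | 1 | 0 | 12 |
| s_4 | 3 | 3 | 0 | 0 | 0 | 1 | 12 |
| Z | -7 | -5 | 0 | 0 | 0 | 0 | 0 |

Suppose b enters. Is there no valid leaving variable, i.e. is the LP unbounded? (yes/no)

no

Column b has positive entries in row(s) 1, 2, 3, 4, so the ratio test bounds it — not unbounded.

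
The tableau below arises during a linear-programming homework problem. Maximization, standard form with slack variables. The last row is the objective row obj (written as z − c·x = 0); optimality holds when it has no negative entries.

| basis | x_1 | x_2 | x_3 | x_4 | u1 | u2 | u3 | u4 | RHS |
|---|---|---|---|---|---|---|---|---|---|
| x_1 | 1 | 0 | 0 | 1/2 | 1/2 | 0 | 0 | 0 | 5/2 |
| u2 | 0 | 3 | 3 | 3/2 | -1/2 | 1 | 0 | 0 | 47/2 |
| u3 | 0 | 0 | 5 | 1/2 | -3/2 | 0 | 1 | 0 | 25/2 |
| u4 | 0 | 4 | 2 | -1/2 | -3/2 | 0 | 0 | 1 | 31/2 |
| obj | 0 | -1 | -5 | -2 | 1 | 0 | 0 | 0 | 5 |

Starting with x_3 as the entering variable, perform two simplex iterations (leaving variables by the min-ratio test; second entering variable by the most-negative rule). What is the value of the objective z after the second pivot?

Ratio test on column x_3 — row 1: entry 0 ≤ 0; row 2: (47/2)/3 = 47/6; row 3: (25/2)/5 = 5/2; row 4: (31/2)/2 = 31/4. Minimum is 5/2 at row 3 (u3 leaves); pivot element 5.
Pivot on row 3; the obj-row RHS becomes 5 − (-5)·(5/2) = 35/2.
Next entering variable (most negative obj-row entry -3/2): x_4.
Ratio test on column x_4 — row 1: (5/2)/(1/2) = 5; row 2: 16/(6/5) = 40/3; row 3: (5/2)/(1/10) = 25; row 4: entry -7/10 ≤ 0. Minimum is 5 at row 1 (x_1 leaves); pivot element 1/2.
After the second pivot the obj-row RHS is 35/2 − (-3/2)·5 = 25.

25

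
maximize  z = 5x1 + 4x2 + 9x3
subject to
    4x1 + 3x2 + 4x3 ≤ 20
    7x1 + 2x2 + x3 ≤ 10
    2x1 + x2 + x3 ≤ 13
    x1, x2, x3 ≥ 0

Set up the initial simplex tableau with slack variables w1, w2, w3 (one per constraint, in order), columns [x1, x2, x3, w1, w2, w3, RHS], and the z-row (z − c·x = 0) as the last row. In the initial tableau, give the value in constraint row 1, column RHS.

20

The RHS of constraint 1 is b_1 = 20.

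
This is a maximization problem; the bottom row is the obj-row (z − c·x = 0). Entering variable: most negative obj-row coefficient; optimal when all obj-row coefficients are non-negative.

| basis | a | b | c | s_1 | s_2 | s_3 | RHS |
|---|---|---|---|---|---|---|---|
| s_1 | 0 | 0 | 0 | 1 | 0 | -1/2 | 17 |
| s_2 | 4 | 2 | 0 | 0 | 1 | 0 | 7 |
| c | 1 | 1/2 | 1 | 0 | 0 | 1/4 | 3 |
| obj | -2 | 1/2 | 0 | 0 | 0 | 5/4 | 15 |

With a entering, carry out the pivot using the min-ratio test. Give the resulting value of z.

37/2

Ratio test on column a — row 1: entry 0 ≤ 0; row 2: 7/4 = 7/4; row 3: 3/1 = 3. Minimum is 7/4 at row 2 (s_2 leaves); pivot element 4.
Pivot on row 2; the obj-row RHS becomes 15 − (-2)·(7/4) = 37/2.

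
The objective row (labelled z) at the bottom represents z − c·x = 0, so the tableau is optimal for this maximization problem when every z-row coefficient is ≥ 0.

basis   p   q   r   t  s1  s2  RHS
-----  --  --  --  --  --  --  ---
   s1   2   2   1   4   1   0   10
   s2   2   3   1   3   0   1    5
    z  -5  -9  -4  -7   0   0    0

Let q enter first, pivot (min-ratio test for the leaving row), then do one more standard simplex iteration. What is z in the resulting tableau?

Ratio test on column q — row 1: 10/2 = 5; row 2: 5/3 = 5/3. Minimum is 5/3 at row 2 (s2 leaves); pivot element 3.
Pivot on row 2; the z-row RHS becomes 0 − (-9)·(5/3) = 15.
Next entering variable (most negative z-row entry -1): r.
Ratio test on column r — row 1: (20/3)/(1/3) = 20; row 2: (5/3)/(1/3) = 5. Minimum is 5 at row 2 (q leaves); pivot element 1/3.
After the second pivot the z-row RHS is 15 − (-1)·5 = 20.

20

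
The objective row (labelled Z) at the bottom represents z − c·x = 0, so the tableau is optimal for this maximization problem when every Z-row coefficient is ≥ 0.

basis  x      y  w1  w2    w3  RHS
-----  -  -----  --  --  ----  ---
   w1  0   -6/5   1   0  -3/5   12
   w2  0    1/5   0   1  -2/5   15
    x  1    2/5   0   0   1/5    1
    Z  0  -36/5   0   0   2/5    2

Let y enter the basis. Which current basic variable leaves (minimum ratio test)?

x

Column y entries and ratios — w1: -6/5 ≤ 0, skip; w2: 15/(1/5) = 75; x: 1/(2/5) = 5/2.
Smallest ratio is 5/2 in the row of x, so x leaves.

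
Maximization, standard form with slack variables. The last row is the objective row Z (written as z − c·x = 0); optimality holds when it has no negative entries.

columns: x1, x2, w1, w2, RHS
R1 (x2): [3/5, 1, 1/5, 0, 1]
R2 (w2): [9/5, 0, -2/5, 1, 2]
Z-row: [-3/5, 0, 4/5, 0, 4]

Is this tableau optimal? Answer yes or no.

no

The Z-row has a negative entry -3/5 in column x1, so it is not optimal.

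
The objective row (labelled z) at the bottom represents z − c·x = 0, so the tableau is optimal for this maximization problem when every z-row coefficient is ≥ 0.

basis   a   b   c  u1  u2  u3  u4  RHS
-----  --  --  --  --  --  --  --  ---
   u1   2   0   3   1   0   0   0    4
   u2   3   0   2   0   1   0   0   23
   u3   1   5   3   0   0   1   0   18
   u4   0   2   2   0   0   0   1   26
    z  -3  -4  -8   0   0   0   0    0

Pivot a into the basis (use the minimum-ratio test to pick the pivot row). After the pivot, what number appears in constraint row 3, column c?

3/2

Ratio test on column a — row 1: 4/2 = 2; row 2: 23/3 = 23/3; row 3: 18/1 = 18; row 4: entry 0 ≤ 0. Minimum is 2 at row 1 (u1 leaves); pivot element 2.
Divide row 1 by 2; eliminate column a from the other rows.
Row 3 update in column c: 3 − 1·(3/2) = 3/2.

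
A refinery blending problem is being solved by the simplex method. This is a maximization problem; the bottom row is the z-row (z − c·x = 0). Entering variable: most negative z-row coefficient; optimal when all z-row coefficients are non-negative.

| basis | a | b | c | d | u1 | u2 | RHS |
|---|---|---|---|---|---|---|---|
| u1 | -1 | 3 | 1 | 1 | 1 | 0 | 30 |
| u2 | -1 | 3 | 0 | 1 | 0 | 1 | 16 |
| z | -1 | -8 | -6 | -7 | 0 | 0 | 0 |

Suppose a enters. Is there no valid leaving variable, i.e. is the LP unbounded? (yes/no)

Every constraint-row entry in column a is ≤ 0, so increasing a is unbounded.

yes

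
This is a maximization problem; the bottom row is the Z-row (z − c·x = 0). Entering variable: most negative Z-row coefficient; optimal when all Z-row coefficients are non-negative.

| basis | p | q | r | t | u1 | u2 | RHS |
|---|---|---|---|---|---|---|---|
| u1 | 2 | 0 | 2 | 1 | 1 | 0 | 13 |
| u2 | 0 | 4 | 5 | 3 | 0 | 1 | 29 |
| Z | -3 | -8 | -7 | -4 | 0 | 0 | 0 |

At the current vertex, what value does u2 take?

u2 is basic (row 2); its value is the RHS of that row, 29.

29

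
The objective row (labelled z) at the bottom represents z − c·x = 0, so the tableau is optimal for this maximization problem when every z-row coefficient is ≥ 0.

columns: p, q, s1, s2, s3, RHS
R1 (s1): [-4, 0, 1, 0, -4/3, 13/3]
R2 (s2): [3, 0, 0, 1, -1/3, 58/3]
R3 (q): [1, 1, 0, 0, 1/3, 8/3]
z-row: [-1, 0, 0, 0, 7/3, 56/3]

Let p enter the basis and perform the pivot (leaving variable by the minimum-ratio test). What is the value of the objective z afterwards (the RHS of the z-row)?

64/3

Ratio test on column p — row 1: entry -4 ≤ 0; row 2: (58/3)/3 = 58/9; row 3: (8/3)/1 = 8/3. Minimum is 8/3 at row 3 (q leaves); pivot element 1.
Pivot on row 3; the z-row RHS becomes 56/3 − (-1)·(8/3) = 64/3.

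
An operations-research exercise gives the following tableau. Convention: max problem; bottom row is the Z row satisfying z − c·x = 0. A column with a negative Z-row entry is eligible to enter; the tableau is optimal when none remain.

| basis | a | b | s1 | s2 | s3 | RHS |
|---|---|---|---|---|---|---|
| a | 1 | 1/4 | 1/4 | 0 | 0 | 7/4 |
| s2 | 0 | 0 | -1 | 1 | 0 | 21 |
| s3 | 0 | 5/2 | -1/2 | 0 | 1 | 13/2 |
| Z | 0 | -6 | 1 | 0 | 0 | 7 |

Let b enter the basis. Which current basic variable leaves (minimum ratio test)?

Column b entries and ratios — a: (7/4)/(1/4) = 7; s2: 0 ≤ 0, skip; s3: (13/2)/(5/2) = 13/5.
Smallest ratio is 13/5 in the row of s3, so s3 leaves.

s3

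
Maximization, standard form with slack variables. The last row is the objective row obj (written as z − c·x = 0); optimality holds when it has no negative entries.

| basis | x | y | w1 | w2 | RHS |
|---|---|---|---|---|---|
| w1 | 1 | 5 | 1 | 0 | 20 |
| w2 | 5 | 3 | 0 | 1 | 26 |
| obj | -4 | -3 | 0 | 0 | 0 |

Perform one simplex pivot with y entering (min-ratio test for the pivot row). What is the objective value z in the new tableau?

12

Ratio test on column y — row 1: 20/5 = 4; row 2: 26/3 = 26/3. Minimum is 4 at row 1 (w1 leaves); pivot element 5.
Pivot on row 1; the obj-row RHS becomes 0 − (-3)·4 = 12.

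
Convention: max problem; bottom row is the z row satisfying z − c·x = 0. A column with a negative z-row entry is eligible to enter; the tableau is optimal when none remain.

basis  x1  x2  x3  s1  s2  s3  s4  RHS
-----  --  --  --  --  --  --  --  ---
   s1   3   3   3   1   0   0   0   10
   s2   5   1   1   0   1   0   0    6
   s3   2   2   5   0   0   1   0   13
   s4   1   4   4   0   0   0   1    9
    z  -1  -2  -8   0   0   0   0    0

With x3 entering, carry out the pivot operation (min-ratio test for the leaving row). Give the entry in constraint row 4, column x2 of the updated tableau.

Ratio test on column x3 — row 1: 10/3 = 10/3; row 2: 6/1 = 6; row 3: 13/5 = 13/5; row 4: 9/4 = 9/4. Minimum is 9/4 at row 4 (s4 leaves); pivot element 4.
Divide row 4 by 4; eliminate column x3 from the other rows.
In the new row 4, the x2 entry is the old entry divided by the pivot: 4/4 = 1.

1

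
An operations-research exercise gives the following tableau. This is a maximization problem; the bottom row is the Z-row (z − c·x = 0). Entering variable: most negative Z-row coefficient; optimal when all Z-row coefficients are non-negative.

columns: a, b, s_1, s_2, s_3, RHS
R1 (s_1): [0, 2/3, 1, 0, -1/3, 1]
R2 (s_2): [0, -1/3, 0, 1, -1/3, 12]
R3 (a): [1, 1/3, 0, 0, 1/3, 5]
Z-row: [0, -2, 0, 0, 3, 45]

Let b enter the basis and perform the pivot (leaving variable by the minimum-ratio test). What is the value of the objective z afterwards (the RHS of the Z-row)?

Ratio test on column b — row 1: 1/(2/3) = 3/2; row 2: entry -1/3 ≤ 0; row 3: 5/(1/3) = 15. Minimum is 3/2 at row 1 (s_1 leaves); pivot element 2/3.
Pivot on row 1; the Z-row RHS becomes 45 − (-2)·(3/2) = 48.

48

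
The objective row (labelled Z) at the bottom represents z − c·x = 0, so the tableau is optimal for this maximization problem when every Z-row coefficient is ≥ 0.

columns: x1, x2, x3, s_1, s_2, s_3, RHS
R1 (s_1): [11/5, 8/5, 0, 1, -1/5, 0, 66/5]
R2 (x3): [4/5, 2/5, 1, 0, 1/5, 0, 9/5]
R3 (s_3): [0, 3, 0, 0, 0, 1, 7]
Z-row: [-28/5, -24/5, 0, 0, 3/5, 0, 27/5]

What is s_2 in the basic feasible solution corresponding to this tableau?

0

s_2 is not in the basis, so in the current basic feasible solution s_2 = 0.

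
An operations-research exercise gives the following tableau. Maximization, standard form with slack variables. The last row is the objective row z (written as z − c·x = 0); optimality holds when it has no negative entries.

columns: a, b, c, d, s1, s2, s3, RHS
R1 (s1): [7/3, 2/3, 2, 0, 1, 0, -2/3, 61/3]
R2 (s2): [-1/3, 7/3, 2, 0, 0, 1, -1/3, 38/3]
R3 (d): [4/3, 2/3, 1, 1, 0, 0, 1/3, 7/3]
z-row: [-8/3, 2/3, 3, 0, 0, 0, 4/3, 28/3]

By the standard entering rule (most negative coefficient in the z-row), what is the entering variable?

Negative z-row entries: a: -8/3.
The most negative is -8/3 in column a, so a enters.

a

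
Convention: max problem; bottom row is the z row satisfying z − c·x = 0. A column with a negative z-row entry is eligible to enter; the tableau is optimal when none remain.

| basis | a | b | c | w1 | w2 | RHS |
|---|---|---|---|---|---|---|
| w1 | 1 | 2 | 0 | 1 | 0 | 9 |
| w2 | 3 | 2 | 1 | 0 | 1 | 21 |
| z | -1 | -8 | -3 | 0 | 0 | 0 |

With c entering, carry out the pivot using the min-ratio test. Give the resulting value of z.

63

Ratio test on column c — row 1: entry 0 ≤ 0; row 2: 21/1 = 21. Minimum is 21 at row 2 (w2 leaves); pivot element 1.
Pivot on row 2; the z-row RHS becomes 0 − (-3)·21 = 63.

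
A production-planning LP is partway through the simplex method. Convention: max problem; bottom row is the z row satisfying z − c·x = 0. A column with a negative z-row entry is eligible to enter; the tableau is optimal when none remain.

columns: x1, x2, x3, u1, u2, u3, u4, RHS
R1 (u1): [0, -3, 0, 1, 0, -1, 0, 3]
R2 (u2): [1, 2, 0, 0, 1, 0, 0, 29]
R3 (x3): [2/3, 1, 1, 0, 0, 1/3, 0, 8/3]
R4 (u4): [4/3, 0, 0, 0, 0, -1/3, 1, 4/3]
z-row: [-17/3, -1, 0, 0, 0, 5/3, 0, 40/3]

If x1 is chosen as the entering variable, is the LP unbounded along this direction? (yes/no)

no

Column x1 has positive entries in row(s) 2, 3, 4, so the ratio test bounds it — not unbounded.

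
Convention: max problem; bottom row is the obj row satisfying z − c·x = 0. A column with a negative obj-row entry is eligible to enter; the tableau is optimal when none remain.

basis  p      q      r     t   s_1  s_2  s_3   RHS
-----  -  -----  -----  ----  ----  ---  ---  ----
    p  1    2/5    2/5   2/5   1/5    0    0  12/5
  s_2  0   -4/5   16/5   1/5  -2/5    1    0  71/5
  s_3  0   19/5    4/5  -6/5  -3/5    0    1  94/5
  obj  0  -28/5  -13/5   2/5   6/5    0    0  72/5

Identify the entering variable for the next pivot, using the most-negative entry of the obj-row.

q

Negative obj-row entries: q: -28/5, r: -13/5.
The most negative is -28/5 in column q, so q enters.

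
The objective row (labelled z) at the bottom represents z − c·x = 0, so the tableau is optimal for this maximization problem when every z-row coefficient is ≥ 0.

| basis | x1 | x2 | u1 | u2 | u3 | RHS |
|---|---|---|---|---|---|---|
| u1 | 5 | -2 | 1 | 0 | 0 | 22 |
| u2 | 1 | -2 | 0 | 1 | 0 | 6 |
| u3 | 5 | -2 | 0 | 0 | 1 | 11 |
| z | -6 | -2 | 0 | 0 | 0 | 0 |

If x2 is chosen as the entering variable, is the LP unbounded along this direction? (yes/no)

yes

Every constraint-row entry in column x2 is ≤ 0, so increasing x2 is unbounded.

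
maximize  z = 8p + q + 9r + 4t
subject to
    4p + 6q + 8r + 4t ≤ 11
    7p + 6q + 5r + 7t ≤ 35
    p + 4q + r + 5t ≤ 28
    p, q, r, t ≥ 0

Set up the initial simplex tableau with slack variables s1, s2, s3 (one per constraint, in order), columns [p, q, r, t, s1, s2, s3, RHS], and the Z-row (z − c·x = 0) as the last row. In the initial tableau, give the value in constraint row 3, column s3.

1

Slack s3 belongs to constraint 3; its column is the unit vector e_3, so the entry in row 3 is 1.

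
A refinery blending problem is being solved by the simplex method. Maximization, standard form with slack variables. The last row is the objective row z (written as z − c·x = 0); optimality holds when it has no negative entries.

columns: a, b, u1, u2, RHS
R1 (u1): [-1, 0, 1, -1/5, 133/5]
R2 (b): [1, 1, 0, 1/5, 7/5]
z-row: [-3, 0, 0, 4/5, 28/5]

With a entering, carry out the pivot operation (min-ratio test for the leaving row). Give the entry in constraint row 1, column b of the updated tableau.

1

Ratio test on column a — row 1: entry -1 ≤ 0; row 2: (7/5)/1 = 7/5. Minimum is 7/5 at row 2 (b leaves); pivot element 1.
Divide row 2 by 1; eliminate column a from the other rows.
Row 1 update in column b: 0 − (-1)·1 = 1.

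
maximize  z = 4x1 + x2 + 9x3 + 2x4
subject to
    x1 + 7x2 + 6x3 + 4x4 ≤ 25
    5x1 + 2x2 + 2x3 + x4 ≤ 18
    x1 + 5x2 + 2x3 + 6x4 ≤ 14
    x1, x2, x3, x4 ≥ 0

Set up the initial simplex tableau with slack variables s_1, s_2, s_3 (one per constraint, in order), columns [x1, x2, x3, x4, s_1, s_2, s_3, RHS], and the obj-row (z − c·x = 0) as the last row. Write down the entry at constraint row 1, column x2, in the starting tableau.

Constraint 1 has coefficient 7 on x2.

7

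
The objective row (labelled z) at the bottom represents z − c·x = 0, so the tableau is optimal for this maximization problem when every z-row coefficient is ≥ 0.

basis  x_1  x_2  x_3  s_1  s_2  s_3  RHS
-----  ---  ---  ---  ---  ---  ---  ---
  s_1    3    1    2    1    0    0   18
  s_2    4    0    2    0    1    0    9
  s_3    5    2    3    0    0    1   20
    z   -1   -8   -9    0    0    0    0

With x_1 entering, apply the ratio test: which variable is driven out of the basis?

Column x_1 entries and ratios — s_1: 18/3 = 6; s_2: 9/4 = 9/4; s_3: 20/5 = 4.
Smallest ratio is 9/4 in the row of s_2, so s_2 leaves.

s_2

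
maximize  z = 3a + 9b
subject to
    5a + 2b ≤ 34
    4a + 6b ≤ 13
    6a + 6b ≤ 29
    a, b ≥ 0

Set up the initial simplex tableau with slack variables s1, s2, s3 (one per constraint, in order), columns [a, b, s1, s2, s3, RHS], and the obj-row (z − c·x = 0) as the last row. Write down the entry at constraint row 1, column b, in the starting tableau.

Constraint 1 has coefficient 2 on b.

2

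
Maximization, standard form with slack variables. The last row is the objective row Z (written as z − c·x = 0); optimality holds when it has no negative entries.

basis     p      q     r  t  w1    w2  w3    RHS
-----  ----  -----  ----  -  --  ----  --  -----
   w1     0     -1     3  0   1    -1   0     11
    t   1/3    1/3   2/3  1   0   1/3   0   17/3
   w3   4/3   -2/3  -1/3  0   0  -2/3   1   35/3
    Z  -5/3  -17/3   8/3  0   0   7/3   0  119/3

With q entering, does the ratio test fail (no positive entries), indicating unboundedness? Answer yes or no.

no

Column q has positive entries in row(s) 2, so the ratio test bounds it — not unbounded.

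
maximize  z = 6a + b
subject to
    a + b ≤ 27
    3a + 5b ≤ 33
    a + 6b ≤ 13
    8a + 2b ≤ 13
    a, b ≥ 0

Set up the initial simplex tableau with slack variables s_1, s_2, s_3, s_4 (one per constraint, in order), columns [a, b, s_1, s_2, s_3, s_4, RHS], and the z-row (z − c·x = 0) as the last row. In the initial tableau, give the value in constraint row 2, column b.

5

Constraint 2 has coefficient 5 on b.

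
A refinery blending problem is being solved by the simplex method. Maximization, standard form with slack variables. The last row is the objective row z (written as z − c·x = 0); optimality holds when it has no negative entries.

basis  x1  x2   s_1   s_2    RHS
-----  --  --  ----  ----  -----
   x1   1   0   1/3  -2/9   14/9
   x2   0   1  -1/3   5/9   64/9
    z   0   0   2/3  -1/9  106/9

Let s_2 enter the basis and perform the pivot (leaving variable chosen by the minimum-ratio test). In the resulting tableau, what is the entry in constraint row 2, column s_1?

-3/5

Ratio test on column s_2 — row 1: entry -2/9 ≤ 0; row 2: (64/9)/(5/9) = 64/5. Minimum is 64/5 at row 2 (x2 leaves); pivot element 5/9.
Divide row 2 by 5/9; eliminate column s_2 from the other rows.
In the new row 2, the s_1 entry is the old entry divided by the pivot: (-1/3)/(5/9) = -3/5.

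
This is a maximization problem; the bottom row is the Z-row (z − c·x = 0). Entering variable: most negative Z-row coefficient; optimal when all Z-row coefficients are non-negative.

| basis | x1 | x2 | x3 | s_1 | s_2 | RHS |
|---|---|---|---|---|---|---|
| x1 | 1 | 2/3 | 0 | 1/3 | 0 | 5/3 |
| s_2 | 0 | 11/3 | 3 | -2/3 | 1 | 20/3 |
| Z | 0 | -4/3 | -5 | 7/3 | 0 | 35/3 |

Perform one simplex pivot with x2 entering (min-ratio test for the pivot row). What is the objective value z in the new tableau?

155/11

Ratio test on column x2 — row 1: (5/3)/(2/3) = 5/2; row 2: (20/3)/(11/3) = 20/11. Minimum is 20/11 at row 2 (s_2 leaves); pivot element 11/3.
Pivot on row 2; the Z-row RHS becomes 35/3 − (-4/3)·(20/11) = 155/11.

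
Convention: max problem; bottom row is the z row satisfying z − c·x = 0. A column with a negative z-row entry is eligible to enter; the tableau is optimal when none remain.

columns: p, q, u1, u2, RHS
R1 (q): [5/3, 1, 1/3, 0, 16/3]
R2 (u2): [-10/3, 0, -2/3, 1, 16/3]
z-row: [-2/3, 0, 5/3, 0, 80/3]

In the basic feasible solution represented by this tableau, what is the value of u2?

16/3

u2 is basic (row 2); its value is the RHS of that row, 16/3.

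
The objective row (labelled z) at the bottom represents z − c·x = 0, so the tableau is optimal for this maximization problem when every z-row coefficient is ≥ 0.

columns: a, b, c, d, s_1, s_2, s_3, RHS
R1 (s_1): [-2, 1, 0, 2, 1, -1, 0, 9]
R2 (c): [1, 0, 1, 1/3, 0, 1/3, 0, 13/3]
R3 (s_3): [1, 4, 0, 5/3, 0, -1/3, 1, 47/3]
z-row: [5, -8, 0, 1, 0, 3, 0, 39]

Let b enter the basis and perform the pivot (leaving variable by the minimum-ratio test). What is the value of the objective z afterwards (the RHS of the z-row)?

Ratio test on column b — row 1: 9/1 = 9; row 2: entry 0 ≤ 0; row 3: (47/3)/4 = 47/12. Minimum is 47/12 at row 3 (s_3 leaves); pivot element 4.
Pivot on row 3; the z-row RHS becomes 39 − (-8)·(47/12) = 211/3.

211/3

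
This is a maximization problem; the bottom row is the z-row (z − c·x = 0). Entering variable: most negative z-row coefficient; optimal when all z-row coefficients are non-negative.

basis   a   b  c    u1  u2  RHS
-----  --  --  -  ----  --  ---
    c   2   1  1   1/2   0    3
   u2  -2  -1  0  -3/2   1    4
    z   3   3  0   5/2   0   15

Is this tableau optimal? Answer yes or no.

yes

Every z-row coefficient is ≥ 0, so the tableau is optimal.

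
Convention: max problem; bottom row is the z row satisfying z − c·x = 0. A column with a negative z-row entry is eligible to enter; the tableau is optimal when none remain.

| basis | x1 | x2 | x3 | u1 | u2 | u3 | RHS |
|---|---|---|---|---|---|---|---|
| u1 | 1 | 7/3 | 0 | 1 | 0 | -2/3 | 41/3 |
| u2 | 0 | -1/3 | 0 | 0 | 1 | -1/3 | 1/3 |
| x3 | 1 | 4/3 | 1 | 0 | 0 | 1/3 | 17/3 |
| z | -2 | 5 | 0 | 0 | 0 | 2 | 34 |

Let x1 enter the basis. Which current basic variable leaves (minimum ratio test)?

Column x1 entries and ratios — u1: (41/3)/1 = 41/3; u2: 0 ≤ 0, skip; x3: (17/3)/1 = 17/3.
Smallest ratio is 17/3 in the row of x3, so x3 leaves.

x3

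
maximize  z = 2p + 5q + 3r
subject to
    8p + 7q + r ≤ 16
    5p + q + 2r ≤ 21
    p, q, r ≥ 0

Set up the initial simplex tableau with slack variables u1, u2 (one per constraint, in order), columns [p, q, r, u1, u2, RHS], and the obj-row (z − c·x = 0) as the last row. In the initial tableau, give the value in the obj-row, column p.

The obj-row carries the negated objective coefficients: the p entry is -2.

-2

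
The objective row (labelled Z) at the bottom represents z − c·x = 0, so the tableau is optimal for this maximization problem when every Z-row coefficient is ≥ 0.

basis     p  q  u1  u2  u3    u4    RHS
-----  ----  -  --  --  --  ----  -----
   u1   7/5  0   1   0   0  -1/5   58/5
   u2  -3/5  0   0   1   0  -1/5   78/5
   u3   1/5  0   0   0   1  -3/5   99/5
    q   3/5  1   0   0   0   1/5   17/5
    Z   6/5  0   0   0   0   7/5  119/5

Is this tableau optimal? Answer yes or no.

yes

Every Z-row coefficient is ≥ 0, so the tableau is optimal.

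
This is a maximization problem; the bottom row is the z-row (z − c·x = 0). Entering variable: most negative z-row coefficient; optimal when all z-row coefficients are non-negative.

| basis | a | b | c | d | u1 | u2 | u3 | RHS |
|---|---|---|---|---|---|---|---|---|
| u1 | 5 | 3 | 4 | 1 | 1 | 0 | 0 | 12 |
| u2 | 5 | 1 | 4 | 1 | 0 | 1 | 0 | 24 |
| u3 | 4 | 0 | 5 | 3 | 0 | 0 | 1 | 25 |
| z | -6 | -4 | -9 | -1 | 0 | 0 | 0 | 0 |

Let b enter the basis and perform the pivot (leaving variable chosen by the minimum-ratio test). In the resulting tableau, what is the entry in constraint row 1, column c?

4/3

Ratio test on column b — row 1: 12/3 = 4; row 2: 24/1 = 24; row 3: entry 0 ≤ 0. Minimum is 4 at row 1 (u1 leaves); pivot element 3.
Divide row 1 by 3; eliminate column b from the other rows.
In the new row 1, the c entry is the old entry divided by the pivot: 4/3 = 4/3.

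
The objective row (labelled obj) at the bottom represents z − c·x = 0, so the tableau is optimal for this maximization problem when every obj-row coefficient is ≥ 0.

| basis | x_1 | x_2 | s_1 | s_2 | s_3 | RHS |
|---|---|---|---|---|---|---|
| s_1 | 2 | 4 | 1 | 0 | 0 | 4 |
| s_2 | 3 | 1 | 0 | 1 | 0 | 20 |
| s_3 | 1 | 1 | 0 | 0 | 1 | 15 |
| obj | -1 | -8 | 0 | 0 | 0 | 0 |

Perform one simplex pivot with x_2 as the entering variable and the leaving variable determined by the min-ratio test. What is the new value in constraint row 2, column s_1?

-1/4

Ratio test on column x_2 — row 1: 4/4 = 1; row 2: 20/1 = 20; row 3: 15/1 = 15. Minimum is 1 at row 1 (s_1 leaves); pivot element 4.
Divide row 1 by 4; eliminate column x_2 from the other rows.
Row 2 update in column s_1: 0 − 1·(1/4) = -1/4.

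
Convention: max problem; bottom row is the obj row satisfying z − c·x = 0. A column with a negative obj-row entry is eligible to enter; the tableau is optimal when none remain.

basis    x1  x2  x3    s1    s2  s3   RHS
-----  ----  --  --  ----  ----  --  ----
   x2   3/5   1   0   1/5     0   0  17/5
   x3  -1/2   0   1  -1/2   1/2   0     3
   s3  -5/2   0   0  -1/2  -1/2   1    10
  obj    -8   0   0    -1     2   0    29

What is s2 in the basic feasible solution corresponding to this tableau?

s2 is not in the basis, so in the current basic feasible solution s2 = 0.

0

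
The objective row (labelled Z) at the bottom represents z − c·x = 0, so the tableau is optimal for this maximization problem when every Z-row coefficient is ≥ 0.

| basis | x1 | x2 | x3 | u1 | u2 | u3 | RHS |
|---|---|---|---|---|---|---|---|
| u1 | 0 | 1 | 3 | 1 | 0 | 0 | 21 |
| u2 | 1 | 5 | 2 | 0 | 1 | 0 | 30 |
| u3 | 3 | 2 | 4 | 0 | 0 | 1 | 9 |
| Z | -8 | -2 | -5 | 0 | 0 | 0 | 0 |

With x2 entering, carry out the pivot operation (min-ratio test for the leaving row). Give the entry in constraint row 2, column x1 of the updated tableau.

Ratio test on column x2 — row 1: 21/1 = 21; row 2: 30/5 = 6; row 3: 9/2 = 9/2. Minimum is 9/2 at row 3 (u3 leaves); pivot element 2.
Divide row 3 by 2; eliminate column x2 from the other rows.
Row 2 update in column x1: 1 − 5·(3/2) = -13/2.

-13/2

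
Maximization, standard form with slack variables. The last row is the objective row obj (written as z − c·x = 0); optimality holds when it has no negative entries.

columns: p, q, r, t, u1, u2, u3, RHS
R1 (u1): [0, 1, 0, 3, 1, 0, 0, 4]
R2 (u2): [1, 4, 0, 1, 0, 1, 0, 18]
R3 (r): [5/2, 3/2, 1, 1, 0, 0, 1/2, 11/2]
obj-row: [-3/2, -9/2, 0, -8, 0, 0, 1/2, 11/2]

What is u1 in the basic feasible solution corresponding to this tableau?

4

u1 is basic (row 1); its value is the RHS of that row, 4.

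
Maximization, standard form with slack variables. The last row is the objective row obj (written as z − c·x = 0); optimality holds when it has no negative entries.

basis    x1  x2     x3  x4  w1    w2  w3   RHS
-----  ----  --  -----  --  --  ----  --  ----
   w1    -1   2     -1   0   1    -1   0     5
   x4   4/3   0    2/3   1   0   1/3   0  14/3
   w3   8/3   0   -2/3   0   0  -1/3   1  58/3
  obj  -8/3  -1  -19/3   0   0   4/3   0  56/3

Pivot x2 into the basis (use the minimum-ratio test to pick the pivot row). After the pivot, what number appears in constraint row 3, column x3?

-2/3

Ratio test on column x2 — row 1: 5/2 = 5/2; row 2: entry 0 ≤ 0; row 3: entry 0 ≤ 0. Minimum is 5/2 at row 1 (w1 leaves); pivot element 2.
Divide row 1 by 2; eliminate column x2 from the other rows.
Row 3 update in column x3: -2/3 − 0·(-1/2) = -2/3.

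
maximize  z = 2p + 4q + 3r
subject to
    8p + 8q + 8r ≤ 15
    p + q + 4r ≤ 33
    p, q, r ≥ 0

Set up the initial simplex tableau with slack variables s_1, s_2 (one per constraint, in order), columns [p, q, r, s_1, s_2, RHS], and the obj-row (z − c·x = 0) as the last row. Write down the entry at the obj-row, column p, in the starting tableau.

The obj-row carries the negated objective coefficients: the p entry is -2.

-2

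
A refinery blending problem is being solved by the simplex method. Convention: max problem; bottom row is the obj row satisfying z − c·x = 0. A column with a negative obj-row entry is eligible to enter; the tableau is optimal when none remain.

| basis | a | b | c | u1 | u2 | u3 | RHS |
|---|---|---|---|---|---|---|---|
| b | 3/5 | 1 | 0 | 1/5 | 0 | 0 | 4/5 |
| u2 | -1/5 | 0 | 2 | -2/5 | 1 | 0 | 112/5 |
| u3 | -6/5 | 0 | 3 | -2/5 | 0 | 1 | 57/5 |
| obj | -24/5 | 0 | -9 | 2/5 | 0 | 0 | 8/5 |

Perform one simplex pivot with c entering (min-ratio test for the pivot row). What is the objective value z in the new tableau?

179/5

Ratio test on column c — row 1: entry 0 ≤ 0; row 2: (112/5)/2 = 56/5; row 3: (57/5)/3 = 19/5. Minimum is 19/5 at row 3 (u3 leaves); pivot element 3.
Pivot on row 3; the obj-row RHS becomes 8/5 − (-9)·(19/5) = 179/5.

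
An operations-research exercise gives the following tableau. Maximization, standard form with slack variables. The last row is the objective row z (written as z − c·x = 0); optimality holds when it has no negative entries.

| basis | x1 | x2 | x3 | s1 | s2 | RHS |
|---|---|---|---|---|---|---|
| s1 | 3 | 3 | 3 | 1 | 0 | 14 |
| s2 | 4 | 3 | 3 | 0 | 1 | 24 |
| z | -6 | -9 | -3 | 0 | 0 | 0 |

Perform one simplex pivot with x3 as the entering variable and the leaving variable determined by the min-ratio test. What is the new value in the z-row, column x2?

-6

Ratio test on column x3 — row 1: 14/3 = 14/3; row 2: 24/3 = 8. Minimum is 14/3 at row 1 (s1 leaves); pivot element 3.
Divide row 1 by 3; eliminate column x3 from the other rows.
z-row update in column x2: -9 − (-3)·1 = -6.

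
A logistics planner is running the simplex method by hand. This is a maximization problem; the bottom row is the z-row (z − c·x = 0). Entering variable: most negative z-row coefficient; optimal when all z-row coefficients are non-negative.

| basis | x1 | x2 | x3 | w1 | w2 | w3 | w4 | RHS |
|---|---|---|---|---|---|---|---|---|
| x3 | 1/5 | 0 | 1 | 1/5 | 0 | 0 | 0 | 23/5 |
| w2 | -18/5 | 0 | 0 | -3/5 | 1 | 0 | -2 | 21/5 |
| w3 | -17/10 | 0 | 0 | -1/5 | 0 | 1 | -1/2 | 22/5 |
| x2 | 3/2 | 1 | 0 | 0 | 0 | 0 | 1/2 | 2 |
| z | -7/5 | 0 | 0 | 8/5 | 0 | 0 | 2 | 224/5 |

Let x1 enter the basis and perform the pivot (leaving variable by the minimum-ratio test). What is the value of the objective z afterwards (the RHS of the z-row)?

Ratio test on column x1 — row 1: (23/5)/(1/5) = 23; row 2: entry -18/5 ≤ 0; row 3: entry -17/10 ≤ 0; row 4: 2/(3/2) = 4/3. Minimum is 4/3 at row 4 (x2 leaves); pivot element 3/2.
Pivot on row 4; the z-row RHS becomes 224/5 − (-7/5)·(4/3) = 140/3.

140/3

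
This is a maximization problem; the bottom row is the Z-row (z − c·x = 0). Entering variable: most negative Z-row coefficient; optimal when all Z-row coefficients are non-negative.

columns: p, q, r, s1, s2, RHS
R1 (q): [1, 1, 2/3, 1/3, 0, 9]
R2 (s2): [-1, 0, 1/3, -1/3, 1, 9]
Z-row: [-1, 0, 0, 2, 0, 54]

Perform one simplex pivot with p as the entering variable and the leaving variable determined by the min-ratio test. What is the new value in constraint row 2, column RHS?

Ratio test on column p — row 1: 9/1 = 9; row 2: entry -1 ≤ 0. Minimum is 9 at row 1 (q leaves); pivot element 1.
Divide row 1 by 1; eliminate column p from the other rows.
Row 2 update in column RHS: 9 − (-1)·9 = 18.

18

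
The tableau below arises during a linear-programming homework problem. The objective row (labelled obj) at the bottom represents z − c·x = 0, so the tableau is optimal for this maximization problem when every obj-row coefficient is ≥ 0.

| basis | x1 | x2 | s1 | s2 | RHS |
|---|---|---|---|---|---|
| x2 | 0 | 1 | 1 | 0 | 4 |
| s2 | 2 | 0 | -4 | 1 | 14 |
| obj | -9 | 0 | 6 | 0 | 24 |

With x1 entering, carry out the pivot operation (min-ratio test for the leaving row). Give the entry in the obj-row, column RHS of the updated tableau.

Ratio test on column x1 — row 1: entry 0 ≤ 0; row 2: 14/2 = 7. Minimum is 7 at row 2 (s2 leaves); pivot element 2.
Divide row 2 by 2; eliminate column x1 from the other rows.
obj-row update in column RHS: 24 − (-9)·7 = 87.

87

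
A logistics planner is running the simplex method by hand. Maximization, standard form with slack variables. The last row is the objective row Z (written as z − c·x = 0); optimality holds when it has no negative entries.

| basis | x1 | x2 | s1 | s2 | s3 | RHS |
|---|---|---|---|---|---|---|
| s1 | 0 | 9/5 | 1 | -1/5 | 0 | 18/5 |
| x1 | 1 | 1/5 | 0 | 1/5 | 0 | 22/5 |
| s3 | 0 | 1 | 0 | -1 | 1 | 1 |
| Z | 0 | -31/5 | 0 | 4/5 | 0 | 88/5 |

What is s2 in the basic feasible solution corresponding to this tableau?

s2 is not in the basis, so in the current basic feasible solution s2 = 0.

0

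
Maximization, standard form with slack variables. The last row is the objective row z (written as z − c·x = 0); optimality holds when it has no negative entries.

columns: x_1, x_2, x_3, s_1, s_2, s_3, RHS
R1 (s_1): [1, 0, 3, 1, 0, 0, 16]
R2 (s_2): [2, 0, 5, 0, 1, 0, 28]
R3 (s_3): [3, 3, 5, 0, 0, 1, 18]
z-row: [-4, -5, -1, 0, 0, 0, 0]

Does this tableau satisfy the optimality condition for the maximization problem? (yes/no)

no

The z-row has a negative entry -5 in column x_2, so it is not optimal.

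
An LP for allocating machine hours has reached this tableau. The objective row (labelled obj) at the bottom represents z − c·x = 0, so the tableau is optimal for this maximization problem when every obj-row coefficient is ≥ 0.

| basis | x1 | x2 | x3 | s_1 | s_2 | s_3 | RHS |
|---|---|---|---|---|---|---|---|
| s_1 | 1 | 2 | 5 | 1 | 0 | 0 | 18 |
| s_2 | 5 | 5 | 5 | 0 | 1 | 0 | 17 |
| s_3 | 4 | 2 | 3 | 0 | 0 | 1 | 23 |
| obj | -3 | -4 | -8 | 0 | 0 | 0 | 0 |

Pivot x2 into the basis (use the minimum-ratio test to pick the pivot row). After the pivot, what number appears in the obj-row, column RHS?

68/5

Ratio test on column x2 — row 1: 18/2 = 9; row 2: 17/5 = 17/5; row 3: 23/2 = 23/2. Minimum is 17/5 at row 2 (s_2 leaves); pivot element 5.
Divide row 2 by 5; eliminate column x2 from the other rows.
obj-row update in column RHS: 0 − (-4)·(17/5) = 68/5.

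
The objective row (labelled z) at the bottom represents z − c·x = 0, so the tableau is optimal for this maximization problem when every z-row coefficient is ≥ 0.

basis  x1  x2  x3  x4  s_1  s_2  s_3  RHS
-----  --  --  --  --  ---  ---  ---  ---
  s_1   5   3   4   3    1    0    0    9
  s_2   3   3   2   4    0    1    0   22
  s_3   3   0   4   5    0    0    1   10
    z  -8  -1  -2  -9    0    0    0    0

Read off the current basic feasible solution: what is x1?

0

x1 is not in the basis, so in the current basic feasible solution x1 = 0.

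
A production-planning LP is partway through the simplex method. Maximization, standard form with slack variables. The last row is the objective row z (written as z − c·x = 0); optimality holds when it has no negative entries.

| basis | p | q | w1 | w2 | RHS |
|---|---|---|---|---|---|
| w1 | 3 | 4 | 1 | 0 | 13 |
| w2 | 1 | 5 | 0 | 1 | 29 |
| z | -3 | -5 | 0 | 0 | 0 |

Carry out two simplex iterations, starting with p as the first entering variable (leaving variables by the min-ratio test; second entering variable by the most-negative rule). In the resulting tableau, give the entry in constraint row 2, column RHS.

Ratio test on column p — row 1: 13/3 = 13/3; row 2: 29/1 = 29. Minimum is 13/3 at row 1 (w1 leaves); pivot element 3.
Divide row 1 by 3; eliminate column p from the other rows.
Second iteration: most negative z-row entry is -1 in column q, so q enters.
Ratio test on column q — row 1: (13/3)/(4/3) = 13/4; row 2: (74/3)/(11/3) = 74/11. Minimum is 13/4 at row 1 (p leaves); pivot element 4/3.
Divide row 1 by 4/3; eliminate column q from the other rows.
After both pivots, the entry at constraint row 2, column RHS is 51/4.

51/4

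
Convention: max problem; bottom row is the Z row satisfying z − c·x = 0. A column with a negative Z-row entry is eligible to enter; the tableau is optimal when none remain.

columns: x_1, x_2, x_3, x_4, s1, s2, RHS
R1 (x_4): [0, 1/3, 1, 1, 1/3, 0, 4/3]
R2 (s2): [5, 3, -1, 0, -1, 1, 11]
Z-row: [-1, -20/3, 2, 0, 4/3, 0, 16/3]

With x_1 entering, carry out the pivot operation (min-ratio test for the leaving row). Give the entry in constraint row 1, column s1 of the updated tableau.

Ratio test on column x_1 — row 1: entry 0 ≤ 0; row 2: 11/5 = 11/5. Minimum is 11/5 at row 2 (s2 leaves); pivot element 5.
Divide row 2 by 5; eliminate column x_1 from the other rows.
Row 1 update in column s1: 1/3 − 0·(-1/5) = 1/3.

1/3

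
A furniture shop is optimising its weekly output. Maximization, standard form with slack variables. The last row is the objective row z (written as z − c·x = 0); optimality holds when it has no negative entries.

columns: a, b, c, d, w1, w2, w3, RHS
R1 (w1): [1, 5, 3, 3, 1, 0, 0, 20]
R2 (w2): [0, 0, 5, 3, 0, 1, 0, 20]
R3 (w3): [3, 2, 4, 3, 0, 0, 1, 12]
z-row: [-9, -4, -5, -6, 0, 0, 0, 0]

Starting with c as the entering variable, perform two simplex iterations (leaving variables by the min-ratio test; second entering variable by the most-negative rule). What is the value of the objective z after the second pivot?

36

Ratio test on column c — row 1: 20/3 = 20/3; row 2: 20/5 = 4; row 3: 12/4 = 3. Minimum is 3 at row 3 (w3 leaves); pivot element 4.
Pivot on row 3; the z-row RHS becomes 0 − (-5)·3 = 15.
Next entering variable (most negative z-row entry -21/4): a.
Ratio test on column a — row 1: entry -5/4 ≤ 0; row 2: entry -15/4 ≤ 0; row 3: 3/(3/4) = 4. Minimum is 4 at row 3 (c leaves); pivot element 3/4.
After the second pivot the z-row RHS is 15 − (-21/4)·4 = 36.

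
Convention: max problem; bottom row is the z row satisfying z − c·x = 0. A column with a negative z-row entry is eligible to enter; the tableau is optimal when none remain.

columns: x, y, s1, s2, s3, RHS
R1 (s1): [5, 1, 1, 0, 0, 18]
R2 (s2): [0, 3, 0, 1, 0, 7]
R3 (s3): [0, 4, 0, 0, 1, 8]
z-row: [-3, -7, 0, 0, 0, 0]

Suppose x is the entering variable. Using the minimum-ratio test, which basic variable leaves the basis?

s1

Column x entries and ratios — s1: 18/5 = 18/5; s2: 0 ≤ 0, skip; s3: 0 ≤ 0, skip.
Smallest ratio is 18/5 in the row of s1, so s1 leaves.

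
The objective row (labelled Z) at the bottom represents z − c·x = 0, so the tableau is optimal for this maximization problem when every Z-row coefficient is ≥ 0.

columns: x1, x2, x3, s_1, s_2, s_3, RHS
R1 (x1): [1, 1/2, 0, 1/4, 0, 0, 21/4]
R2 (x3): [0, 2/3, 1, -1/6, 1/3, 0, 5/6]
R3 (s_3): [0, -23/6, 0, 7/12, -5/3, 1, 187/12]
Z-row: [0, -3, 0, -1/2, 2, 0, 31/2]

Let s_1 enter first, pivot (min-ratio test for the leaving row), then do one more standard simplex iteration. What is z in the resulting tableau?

Ratio test on column s_1 — row 1: (21/4)/(1/4) = 21; row 2: entry -1/6 ≤ 0; row 3: (187/12)/(7/12) = 187/7. Minimum is 21 at row 1 (x1 leaves); pivot element 1/4.
Pivot on row 1; the Z-row RHS becomes 31/2 − (-1/2)·21 = 26.
Next entering variable (most negative Z-row entry -2): x2.
Ratio test on column x2 — row 1: 21/2 = 21/2; row 2: (13/3)/1 = 13/3; row 3: entry -5 ≤ 0. Minimum is 13/3 at row 2 (x3 leaves); pivot element 1.
After the second pivot the Z-row RHS is 26 − (-2)·(13/3) = 104/3.

104/3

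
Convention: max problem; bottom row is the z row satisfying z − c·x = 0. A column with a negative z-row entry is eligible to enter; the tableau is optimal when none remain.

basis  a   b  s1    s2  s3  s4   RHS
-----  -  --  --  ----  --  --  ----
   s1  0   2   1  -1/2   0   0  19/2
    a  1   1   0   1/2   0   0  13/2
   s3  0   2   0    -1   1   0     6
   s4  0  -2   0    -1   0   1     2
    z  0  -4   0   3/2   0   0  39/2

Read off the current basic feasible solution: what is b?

b is not in the basis, so in the current basic feasible solution b = 0.

0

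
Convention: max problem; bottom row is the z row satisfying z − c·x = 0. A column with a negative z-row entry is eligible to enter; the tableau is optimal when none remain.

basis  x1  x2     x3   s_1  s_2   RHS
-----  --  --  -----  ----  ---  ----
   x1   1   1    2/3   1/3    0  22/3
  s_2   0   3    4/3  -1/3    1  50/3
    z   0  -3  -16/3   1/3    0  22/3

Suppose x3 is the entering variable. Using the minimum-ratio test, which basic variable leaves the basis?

x1

Column x3 entries and ratios — x1: (22/3)/(2/3) = 11; s_2: (50/3)/(4/3) = 25/2.
Smallest ratio is 11 in the row of x1, so x1 leaves.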